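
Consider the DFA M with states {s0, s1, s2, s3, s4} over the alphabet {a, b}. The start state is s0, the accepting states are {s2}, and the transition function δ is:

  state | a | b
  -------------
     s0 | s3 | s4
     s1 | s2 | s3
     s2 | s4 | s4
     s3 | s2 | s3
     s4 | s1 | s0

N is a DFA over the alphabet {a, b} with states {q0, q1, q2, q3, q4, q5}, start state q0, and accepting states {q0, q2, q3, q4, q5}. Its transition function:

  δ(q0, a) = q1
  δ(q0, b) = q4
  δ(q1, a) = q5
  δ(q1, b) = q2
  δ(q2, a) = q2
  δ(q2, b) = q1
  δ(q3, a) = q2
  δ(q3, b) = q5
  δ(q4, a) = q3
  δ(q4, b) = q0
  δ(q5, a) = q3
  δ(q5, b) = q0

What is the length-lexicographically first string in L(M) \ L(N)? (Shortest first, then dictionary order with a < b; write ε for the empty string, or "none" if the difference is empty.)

babba

The string babba is accepted by M but not by N.
No shorter string lies in the difference, and babba is the lexicographically first length-5 string in L(M) \ L(N).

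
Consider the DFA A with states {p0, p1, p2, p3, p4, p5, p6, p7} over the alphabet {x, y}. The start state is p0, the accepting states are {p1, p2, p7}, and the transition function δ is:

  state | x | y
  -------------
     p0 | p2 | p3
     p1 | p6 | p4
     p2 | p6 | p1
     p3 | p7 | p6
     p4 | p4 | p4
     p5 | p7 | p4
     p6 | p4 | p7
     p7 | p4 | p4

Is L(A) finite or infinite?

finite

The useful states (reachable from p0 and able to reach an accepting state) are {p0, p1, p2, p3, p6, p7}.
Restricted to these states the transition graph has no cycle, so every accepting path has bounded length and L is finite.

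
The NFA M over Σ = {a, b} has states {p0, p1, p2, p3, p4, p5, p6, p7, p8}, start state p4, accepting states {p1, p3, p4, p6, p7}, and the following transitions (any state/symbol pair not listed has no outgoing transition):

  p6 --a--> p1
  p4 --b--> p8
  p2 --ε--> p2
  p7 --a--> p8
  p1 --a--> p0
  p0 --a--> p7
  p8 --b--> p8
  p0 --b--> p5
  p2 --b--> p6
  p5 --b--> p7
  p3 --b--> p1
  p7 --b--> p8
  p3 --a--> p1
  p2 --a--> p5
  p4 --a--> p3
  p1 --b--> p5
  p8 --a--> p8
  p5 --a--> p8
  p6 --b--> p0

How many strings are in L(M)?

The useful subgraph on states {p0, p1, p3, p4, p5, p7} is acyclic, so L(M) is finite; the longest accepting path visits 6 useful states, giving maximum string length 5.
Counting accepting paths from p4 by length: 1 of length 0, 1 of length 1, 2 of length 2, 4 of length 4, 2 of length 5. Total 10.

10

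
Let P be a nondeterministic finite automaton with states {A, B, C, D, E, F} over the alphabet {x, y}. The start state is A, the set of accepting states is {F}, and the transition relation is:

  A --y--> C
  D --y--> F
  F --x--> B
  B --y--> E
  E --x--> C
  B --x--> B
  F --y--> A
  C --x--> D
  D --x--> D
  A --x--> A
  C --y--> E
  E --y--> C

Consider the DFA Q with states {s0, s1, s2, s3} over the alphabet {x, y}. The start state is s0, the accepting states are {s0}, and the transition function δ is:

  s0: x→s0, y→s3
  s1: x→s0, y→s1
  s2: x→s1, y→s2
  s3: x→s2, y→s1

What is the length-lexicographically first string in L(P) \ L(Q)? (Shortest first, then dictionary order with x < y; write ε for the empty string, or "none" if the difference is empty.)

yxy

The string yxy is accepted by P but not by Q.
No shorter string lies in the difference, and yxy is the lexicographically first length-3 string in L(P) \ L(Q).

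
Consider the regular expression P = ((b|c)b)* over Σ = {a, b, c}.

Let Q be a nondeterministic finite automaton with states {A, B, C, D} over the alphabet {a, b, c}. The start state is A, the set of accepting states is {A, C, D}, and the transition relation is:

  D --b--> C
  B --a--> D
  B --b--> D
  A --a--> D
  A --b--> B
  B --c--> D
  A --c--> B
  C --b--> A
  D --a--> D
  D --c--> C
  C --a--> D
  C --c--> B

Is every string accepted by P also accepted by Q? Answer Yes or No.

Yes

Converting the expression P to a DFA (subset construction, then merging equivalent states) gives the minimal DFA with states {p0, p1, p2}, start state p0, accepting states {p0} and transitions p0: a→p1, b→p2, c→p2; p1: a→p1, b→p1, c→p1; p2: a→p1, b→p0, c→p1.
Exploring the product automaton P × Q from the start pair (p0, A), following both machines on each input symbol, reaches 8 state pairs: (p0, A), (p1, D), (p2, B), (p1, C), (p0, D), (p1, A), (p1, B), (p2, C).
P accepts in {p0} and Q accepts in {A, C, D}. The reachable pairs whose P-component is accepting are (p0, A), (p0, D); in each of them the Q-component is accepting too, so the product for L(P) \ L(Q) (P-component accepting, Q-component rejecting) has no reachable accepting pair and the difference is empty.
Hence every string in L(P) is also in L(Q).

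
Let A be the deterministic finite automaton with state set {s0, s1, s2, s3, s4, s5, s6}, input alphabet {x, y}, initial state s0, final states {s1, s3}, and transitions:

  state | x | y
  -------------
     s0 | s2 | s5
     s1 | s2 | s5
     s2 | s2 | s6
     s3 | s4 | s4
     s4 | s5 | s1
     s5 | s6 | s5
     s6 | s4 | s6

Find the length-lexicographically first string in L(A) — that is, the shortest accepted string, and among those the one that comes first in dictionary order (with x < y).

xyxy

A breadth-first search from s0 reaches an accepting state first via the path s0 → s2 → s6 → s4 → s1 on input xyxy.
No string of length < 4 is accepted (BFS exhausts all shorter strings without reaching an accepting state), and xyxy is the lexicographically least accepting string of length 4.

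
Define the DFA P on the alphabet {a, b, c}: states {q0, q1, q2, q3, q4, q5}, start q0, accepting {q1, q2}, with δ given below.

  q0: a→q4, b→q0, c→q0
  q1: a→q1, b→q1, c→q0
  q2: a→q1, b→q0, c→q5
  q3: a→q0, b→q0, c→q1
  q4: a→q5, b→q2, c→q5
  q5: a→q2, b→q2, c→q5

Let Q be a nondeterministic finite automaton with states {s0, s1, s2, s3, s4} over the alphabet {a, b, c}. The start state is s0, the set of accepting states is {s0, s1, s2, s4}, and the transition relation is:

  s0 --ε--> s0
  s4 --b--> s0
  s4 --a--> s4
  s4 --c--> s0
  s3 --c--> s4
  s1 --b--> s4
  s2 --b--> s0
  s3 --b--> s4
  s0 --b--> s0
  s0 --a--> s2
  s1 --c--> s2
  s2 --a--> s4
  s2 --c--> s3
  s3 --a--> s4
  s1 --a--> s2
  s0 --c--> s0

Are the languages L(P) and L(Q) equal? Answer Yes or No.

The empty string ε is accepted by Q but rejected by P.
So L(P) ≠ L(Q).

No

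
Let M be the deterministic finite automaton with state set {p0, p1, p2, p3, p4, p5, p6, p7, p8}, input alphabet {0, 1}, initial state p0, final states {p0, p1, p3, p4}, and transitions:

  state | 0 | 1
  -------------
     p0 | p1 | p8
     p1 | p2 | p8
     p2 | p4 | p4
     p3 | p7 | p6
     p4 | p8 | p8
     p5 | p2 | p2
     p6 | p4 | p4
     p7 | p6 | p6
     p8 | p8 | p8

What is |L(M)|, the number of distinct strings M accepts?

The useful subgraph on states {p0, p1, p2, p4} is acyclic, so L(M) is finite; the longest accepting path visits 4 useful states, giving maximum string length 3.
Counting accepting paths from p0 by length: 1 of length 0, 1 of length 1, 2 of length 3. Total 4.

4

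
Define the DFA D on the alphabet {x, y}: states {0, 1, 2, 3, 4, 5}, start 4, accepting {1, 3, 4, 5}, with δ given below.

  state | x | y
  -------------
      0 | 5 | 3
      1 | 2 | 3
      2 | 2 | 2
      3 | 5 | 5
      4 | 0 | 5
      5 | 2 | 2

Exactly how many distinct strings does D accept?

6

The useful subgraph on states {0, 3, 4, 5} is acyclic, so L(D) is finite; the longest accepting path visits 4 useful states, giving maximum string length 3.
Counting accepting paths from 4 by length: 1 of length 0, 1 of length 1, 2 of length 2, 2 of length 3. Total 6.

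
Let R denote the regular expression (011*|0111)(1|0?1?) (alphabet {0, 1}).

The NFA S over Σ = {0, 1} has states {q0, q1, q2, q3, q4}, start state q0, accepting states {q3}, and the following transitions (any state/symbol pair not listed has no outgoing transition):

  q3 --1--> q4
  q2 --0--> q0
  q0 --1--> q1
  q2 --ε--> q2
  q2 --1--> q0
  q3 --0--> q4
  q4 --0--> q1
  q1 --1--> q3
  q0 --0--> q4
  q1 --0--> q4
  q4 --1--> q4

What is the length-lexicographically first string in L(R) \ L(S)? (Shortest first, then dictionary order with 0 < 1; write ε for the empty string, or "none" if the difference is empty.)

01

The string 01 is accepted by R but not by S.
No shorter string lies in the difference, and 01 is the lexicographically first length-2 string in L(R) \ L(S).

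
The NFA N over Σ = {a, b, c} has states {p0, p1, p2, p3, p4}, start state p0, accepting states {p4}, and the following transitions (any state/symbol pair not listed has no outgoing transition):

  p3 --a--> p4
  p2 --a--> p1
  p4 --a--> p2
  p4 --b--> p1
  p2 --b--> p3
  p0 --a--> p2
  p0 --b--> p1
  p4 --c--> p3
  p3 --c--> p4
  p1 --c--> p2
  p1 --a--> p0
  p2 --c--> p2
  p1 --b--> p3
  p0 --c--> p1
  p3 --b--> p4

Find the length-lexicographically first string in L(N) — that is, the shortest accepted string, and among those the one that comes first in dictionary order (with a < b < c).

A breadth-first search from p0 reaches an accepting state first via the path p0 → p2 → p3 → p4 on input aba.
No string of length < 3 is accepted (BFS exhausts all shorter strings without reaching an accepting state), and aba is the lexicographically least accepting string of length 3.

aba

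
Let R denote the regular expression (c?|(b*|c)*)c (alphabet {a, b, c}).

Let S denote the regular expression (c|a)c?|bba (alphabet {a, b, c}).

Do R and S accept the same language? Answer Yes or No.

The string bc is accepted by R but rejected by S.
So L(R) ≠ L(S).

No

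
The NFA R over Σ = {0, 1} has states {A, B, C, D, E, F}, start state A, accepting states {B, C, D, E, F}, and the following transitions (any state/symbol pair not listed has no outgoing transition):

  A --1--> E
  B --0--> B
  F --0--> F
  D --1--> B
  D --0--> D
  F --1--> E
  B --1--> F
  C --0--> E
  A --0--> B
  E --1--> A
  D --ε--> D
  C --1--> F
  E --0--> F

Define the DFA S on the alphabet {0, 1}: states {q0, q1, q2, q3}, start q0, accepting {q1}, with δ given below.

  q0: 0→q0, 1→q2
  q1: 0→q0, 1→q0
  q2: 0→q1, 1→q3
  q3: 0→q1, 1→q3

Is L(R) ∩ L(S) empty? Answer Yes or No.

The string 10 is accepted by both R and S.
Hence L(R) ∩ L(S) ≠ ∅.

No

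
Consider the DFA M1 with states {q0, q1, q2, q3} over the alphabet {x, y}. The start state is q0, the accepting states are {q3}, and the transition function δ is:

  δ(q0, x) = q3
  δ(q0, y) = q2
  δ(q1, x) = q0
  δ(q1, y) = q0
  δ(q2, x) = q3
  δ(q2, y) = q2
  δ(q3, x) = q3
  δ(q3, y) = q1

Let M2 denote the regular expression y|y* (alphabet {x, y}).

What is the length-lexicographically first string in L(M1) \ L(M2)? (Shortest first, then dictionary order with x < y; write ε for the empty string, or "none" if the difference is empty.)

x

The string x is accepted by M1 but not by M2.
No shorter string lies in the difference, and x is the lexicographically first length-1 string in L(M1) \ L(M2).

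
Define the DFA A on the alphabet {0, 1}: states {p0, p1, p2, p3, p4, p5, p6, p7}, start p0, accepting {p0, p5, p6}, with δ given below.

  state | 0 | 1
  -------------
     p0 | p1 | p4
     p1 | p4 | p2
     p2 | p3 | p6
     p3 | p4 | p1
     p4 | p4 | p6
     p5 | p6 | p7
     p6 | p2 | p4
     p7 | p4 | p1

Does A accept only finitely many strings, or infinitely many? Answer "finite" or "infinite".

State p1 is reachable from the start and can reach an accepting state, and it lies on the cycle p1 → p2 → p3 → p1.
Traversing that cycle any number of times yields accepted strings of unbounded length, so the language is infinite.

infinite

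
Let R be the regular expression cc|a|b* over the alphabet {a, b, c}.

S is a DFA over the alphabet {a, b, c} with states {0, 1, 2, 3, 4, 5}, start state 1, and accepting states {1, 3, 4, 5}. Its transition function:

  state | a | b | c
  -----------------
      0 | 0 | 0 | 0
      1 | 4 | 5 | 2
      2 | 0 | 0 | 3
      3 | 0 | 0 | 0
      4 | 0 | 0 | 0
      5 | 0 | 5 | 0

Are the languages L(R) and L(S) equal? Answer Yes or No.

Converting the expression R to a DFA (subset construction, then merging equivalent states) gives the minimal DFA with states {r0, r1, r2, r3, r4}, start state r0, accepting states {r0, r1, r2} and transitions r0: a→r1, b→r2, c→r3; r1: a→r4, b→r4, c→r4; r2: a→r4, b→r2, c→r4; r3: a→r4, b→r4, c→r1; r4: a→r4, b→r4, c→r4.
Exploring the product automaton R × S from the start pair (r0, 1), following both machines on each input symbol, reaches 6 state pairs: (r0, 1), (r1, 4), (r2, 5), (r3, 2), (r4, 0), (r1, 3).
R accepts in {r0, r1, r2} and S accepts in {1, 3, 4, 5}. In every reachable pair the two components are either both accepting — (r0, 1), (r1, 4), (r2, 5), (r1, 3) — or both non-accepting, so no string is accepted by exactly one of the machines: L(R) \ L(S) and L(S) \ L(R) are both empty.
Hence every string is accepted by R iff it is accepted by S, and the two languages coincide.

Yes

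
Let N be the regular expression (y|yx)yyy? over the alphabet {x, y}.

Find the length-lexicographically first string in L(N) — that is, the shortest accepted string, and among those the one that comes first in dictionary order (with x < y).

By inspection of the expression, no string of length less than 3 matches, and yyy is the lexicographically first match of length 3.

yyy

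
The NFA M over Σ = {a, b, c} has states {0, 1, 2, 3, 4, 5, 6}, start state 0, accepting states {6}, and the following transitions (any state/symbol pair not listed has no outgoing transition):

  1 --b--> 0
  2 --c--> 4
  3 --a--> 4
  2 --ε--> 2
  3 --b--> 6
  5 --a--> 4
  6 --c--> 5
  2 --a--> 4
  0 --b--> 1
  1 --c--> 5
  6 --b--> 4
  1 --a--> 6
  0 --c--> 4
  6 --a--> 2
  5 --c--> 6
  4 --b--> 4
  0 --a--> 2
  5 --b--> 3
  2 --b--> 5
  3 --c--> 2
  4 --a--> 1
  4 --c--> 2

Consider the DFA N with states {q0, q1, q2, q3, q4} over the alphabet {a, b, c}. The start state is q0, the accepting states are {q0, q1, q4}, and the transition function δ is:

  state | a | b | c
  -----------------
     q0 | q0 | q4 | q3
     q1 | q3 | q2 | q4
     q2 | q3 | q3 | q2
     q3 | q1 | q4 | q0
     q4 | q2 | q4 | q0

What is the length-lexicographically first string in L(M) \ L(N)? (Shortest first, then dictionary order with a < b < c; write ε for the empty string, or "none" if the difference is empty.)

ba

The string ba is accepted by M but not by N.
No shorter string lies in the difference, and ba is the lexicographically first length-2 string in L(M) \ L(N).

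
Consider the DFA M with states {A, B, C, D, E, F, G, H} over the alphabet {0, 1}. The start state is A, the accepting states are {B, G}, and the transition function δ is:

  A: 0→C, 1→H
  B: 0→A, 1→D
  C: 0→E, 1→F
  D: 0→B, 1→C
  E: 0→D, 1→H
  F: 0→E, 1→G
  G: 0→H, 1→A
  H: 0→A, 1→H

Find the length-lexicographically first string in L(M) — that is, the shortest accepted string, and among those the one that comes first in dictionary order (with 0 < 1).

A breadth-first search from A reaches an accepting state first via the path A → C → F → G on input 011.
No string of length < 3 is accepted (BFS exhausts all shorter strings without reaching an accepting state), and 011 is the lexicographically least accepting string of length 3.

011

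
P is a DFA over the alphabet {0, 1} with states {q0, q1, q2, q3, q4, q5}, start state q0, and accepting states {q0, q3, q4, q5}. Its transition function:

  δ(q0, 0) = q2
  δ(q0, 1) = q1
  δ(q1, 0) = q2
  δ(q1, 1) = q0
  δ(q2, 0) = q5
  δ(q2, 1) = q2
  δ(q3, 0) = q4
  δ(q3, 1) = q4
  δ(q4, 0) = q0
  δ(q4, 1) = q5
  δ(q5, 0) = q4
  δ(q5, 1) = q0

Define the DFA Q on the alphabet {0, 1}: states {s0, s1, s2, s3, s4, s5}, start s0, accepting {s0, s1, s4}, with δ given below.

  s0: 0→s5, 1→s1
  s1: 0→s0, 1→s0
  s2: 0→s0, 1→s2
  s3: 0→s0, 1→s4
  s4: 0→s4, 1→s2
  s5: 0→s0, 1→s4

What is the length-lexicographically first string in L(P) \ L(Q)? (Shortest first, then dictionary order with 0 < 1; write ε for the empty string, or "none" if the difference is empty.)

The string 000 is accepted by P but not by Q.
No shorter string lies in the difference, and 000 is the lexicographically first length-3 string in L(P) \ L(Q).

000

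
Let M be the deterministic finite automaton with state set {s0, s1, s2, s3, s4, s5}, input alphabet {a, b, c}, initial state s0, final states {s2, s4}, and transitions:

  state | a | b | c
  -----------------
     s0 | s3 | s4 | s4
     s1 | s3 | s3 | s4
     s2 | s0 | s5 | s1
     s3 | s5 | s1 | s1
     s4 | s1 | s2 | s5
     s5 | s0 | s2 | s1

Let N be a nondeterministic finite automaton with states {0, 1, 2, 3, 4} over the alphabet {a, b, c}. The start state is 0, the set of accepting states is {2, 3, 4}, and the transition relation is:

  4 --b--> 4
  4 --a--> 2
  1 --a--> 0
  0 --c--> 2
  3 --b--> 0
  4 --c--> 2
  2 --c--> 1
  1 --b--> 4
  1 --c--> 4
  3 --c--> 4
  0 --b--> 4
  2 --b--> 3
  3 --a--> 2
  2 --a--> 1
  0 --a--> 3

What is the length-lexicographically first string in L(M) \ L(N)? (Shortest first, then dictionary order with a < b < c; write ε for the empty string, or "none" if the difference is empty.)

The string bac is accepted by M but not by N.
No shorter string lies in the difference, and bac is the lexicographically first length-3 string in L(M) \ L(N).

bac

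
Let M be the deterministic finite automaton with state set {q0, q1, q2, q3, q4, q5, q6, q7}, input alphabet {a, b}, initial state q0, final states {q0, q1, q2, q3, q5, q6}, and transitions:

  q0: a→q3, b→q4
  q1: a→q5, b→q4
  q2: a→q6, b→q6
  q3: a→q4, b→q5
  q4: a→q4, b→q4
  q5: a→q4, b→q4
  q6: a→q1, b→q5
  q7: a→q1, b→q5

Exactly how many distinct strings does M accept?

3

The useful subgraph on states {q0, q3, q5} is acyclic, so L(M) is finite; the longest accepting path visits 3 useful states, giving maximum string length 2.
Counting accepting paths from q0 by length: 1 of length 0, 1 of length 1, 1 of length 2. Total 3.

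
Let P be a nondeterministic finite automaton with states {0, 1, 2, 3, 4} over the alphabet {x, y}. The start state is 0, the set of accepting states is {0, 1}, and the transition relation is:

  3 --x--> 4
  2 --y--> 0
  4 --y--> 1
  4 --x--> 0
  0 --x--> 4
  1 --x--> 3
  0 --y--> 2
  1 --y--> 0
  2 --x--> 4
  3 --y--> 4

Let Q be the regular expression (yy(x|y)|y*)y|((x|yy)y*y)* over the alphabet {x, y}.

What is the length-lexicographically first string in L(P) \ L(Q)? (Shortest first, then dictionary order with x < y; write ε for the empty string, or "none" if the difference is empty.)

xx

The string xx is accepted by P but not by Q.
No shorter string lies in the difference, and xx is the lexicographically first length-2 string in L(P) \ L(Q).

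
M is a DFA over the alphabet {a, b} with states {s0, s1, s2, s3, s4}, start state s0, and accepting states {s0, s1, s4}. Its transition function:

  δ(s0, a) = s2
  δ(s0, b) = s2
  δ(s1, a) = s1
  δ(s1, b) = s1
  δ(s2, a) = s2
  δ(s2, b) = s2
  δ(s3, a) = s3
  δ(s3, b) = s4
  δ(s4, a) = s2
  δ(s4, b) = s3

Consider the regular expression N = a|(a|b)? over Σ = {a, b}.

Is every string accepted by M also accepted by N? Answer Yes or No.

Yes

Converting the expression N to a DFA (subset construction, then merging equivalent states) gives the minimal DFA with states {n0, n1, n2}, start state n0, accepting states {n0, n1} and transitions n0: a→n1, b→n1; n1: a→n2, b→n2; n2: a→n2, b→n2.
Exploring the product automaton M × N from the start pair (s0, n0), following both machines on each input symbol, reaches 3 state pairs: (s0, n0), (s2, n1), (s2, n2).
M accepts in {s0, s1, s4} and N accepts in {n0, n1}. The reachable pairs whose M-component is accepting are (s0, n0); in each of them the N-component is accepting too, so the product for L(M) \ L(N) (M-component accepting, N-component rejecting) has no reachable accepting pair and the difference is empty.
Hence every string in L(M) is also in L(N).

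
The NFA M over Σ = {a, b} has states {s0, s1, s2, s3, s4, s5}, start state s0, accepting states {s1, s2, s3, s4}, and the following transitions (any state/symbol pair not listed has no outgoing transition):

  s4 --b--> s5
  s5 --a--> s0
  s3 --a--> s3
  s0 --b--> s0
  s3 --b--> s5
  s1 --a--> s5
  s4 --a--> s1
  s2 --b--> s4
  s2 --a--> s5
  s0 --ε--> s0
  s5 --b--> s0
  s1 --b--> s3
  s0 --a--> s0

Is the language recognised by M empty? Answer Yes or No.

The states reachable from the start state are {s0}.
None of the accepting states {s1, s2, s3, s4} is reachable, so no string is accepted and L(M) = ∅.

Yes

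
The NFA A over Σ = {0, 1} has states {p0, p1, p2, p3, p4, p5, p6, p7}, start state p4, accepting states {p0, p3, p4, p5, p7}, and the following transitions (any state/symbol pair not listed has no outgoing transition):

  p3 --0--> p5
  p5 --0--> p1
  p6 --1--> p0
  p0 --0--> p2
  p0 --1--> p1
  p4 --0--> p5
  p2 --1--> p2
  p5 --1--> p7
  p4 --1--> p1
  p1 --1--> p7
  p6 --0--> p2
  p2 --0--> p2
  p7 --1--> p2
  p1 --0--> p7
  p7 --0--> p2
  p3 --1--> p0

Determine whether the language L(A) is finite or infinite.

finite

The useful states (reachable from p4 and able to reach an accepting state) are {p1, p4, p5, p7}.
Restricted to these states the transition graph has no cycle, so every accepting path has bounded length and L is finite.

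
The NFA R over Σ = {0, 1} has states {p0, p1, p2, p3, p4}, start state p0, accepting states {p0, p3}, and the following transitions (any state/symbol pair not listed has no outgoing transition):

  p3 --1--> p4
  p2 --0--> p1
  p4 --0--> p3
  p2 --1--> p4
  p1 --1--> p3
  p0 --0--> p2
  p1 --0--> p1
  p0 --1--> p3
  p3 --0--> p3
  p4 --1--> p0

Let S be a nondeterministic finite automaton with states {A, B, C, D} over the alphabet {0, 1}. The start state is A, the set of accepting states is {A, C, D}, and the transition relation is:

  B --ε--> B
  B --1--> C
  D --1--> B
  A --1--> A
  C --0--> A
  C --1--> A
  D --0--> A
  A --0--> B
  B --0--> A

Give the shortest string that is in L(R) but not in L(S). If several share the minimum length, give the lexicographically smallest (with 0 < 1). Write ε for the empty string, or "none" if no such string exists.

10

The string 10 is accepted by R but not by S.
No shorter string lies in the difference, and 10 is the lexicographically first length-2 string in L(R) \ L(S).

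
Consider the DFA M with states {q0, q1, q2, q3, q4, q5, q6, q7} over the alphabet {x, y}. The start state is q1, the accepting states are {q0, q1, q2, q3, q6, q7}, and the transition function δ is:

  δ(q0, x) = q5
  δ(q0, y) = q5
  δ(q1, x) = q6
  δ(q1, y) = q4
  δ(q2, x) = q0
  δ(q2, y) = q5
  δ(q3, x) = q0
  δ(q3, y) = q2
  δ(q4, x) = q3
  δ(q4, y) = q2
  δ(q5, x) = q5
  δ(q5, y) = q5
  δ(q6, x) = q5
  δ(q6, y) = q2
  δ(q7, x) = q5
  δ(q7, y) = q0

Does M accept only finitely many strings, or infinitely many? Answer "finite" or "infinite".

The useful states (reachable from q1 and able to reach an accepting state) are {q0, q1, q2, q3, q4, q6}.
Restricted to these states the transition graph has no cycle, so every accepting path has bounded length and L is finite.

finite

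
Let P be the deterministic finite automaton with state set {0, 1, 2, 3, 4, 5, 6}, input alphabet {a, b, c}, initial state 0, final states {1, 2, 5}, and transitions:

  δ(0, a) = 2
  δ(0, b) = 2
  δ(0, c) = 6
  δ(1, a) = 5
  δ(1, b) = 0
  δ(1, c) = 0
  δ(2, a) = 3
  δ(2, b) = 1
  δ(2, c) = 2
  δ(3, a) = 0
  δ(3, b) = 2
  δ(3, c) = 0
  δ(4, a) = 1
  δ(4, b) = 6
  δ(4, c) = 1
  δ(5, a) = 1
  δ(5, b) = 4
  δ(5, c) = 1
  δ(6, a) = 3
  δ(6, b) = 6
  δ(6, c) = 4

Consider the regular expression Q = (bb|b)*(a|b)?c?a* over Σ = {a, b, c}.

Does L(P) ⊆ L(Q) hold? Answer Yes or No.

The string ab is in L(P) but not in L(Q).
So L(P) ⊄ L(Q).

No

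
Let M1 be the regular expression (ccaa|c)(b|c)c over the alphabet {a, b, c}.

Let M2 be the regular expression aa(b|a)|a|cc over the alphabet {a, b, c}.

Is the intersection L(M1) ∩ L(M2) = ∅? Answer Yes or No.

Yes

Converting the expression M1 to a DFA (subset construction, then merging equivalent states) gives the minimal DFA with states {r0, r1, r2, r3, r4, r5, r6, r7}, start state r0, accepting states {r5} and transitions r0: a→r1, b→r1, c→r2; r1: a→r1, b→r1, c→r1; r2: a→r1, b→r3, c→r4; r3: a→r1, b→r1, c→r5; r4: a→r6, b→r1, c→r5; r5: a→r1, b→r1, c→r1; r6: a→r7, b→r1, c→r1; r7: a→r1, b→r3, c→r3.
Converting the expression M2 to a DFA (subset construction, then merging equivalent states) gives the minimal DFA with states {t0, t1, t2, t3, t4, t5}, start state t0, accepting states {t1, t5} and transitions t0: a→t1, b→t2, c→t3; t1: a→t4, b→t2, c→t2; t2: a→t2, b→t2, c→t2; t3: a→t2, b→t2, c→t5; t4: a→t5, b→t5, c→t2; t5: a→t2, b→t2, c→t2.
Exploring the product automaton M1 × M2 from the start pair (r0, t0), following both machines on each input symbol, reaches 11 state pairs: (r0, t0), (r1, t1), (r1, t2), (r2, t3), (r1, t4), (r3, t2), (r4, t5), (r1, t5), (r5, t2), (r6, t2), (r7, t2).
M1 accepts in {r5} and M2 accepts in {t1, t5}; no reachable pair has both components accepting, so no string drives both machines to acceptance simultaneously and L(M1) ∩ L(M2) = ∅.
So no string is accepted by both, and the intersection is empty.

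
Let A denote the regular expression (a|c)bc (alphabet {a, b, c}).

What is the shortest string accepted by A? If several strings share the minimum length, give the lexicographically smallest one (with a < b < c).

abc

By inspection of the expression, no string of length less than 3 matches, and abc is the lexicographically first match of length 3.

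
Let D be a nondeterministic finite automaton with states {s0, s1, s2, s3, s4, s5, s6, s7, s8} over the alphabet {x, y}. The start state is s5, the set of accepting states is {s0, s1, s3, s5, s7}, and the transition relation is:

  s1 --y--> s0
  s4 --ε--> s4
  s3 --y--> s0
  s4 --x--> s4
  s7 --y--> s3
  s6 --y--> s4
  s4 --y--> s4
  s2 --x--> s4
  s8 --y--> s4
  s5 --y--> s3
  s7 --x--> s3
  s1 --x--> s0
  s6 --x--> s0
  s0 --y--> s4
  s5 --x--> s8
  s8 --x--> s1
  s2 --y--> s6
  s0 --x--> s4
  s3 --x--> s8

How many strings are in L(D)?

9

The useful subgraph on states {s0, s1, s3, s5, s8} is acyclic, so L(D) is finite; the longest accepting path visits 5 useful states, giving maximum string length 4.
Counting accepting paths from s5 by length: 1 of length 0, 1 of length 1, 2 of length 2, 3 of length 3, 2 of length 4. Total 9.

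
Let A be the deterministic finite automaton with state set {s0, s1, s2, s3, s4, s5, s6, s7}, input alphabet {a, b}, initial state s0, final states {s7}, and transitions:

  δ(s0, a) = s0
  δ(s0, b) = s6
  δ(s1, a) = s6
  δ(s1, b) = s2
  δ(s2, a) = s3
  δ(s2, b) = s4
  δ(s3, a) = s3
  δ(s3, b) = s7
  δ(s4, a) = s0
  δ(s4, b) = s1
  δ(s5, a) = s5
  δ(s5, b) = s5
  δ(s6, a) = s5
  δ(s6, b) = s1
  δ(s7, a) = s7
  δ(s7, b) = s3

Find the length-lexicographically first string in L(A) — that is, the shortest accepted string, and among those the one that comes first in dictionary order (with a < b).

bbbab

A breadth-first search from s0 reaches an accepting state first via the path s0 → s6 → s1 → s2 → s3 → s7 on input bbbab.
No string of length < 5 is accepted (BFS exhausts all shorter strings without reaching an accepting state), and bbbab is the lexicographically least accepting string of length 5.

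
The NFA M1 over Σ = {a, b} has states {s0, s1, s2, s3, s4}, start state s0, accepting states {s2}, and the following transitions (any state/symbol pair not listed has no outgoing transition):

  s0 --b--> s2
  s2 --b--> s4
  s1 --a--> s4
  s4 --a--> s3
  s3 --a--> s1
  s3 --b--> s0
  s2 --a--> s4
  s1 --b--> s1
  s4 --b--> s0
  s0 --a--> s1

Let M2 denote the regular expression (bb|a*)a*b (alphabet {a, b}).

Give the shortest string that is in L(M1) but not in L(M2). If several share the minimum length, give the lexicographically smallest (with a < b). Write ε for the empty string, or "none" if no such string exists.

The string aabb is accepted by M1 but not by M2.
No shorter string lies in the difference, and aabb is the lexicographically first length-4 string in L(M1) \ L(M2).

aabb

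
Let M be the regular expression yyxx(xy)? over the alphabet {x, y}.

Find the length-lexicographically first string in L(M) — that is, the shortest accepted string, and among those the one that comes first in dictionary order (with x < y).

By inspection of the expression, no string of length less than 4 matches, and yyxx is the lexicographically first match of length 4.

yyxx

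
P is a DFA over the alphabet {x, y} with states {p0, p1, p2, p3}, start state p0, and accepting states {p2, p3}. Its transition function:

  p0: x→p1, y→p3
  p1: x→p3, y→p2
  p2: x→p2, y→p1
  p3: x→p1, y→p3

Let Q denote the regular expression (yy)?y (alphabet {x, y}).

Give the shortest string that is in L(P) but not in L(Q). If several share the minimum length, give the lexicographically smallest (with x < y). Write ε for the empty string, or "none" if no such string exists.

The string xx is accepted by P but not by Q.
No shorter string lies in the difference, and xx is the lexicographically first length-2 string in L(P) \ L(Q).

xx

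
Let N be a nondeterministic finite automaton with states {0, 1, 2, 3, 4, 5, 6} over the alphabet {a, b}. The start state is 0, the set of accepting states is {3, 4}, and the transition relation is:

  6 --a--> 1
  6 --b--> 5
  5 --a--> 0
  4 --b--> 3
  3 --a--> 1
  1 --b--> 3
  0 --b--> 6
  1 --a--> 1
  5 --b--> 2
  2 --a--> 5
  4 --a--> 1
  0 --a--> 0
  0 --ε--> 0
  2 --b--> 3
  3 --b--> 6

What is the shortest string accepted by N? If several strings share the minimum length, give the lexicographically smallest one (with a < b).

A breadth-first search from 0 reaches an accepting state first via the path 0 → 6 → 1 → 3 on input bab.
No string of length < 3 is accepted (BFS exhausts all shorter strings without reaching an accepting state), and bab is the lexicographically least accepting string of length 3.

bab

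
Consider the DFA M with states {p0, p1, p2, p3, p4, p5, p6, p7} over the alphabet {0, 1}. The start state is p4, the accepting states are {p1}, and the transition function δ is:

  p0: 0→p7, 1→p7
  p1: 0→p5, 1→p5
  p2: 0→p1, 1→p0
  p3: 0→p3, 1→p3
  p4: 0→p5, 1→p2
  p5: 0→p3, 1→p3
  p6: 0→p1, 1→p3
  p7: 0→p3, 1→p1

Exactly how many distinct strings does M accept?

3

The useful subgraph on states {p0, p1, p2, p4, p7} is acyclic, so L(M) is finite; the longest accepting path visits 5 useful states, giving maximum string length 4.
Counting accepting paths from p4 by length: 1 of length 2, 2 of length 4. Total 3.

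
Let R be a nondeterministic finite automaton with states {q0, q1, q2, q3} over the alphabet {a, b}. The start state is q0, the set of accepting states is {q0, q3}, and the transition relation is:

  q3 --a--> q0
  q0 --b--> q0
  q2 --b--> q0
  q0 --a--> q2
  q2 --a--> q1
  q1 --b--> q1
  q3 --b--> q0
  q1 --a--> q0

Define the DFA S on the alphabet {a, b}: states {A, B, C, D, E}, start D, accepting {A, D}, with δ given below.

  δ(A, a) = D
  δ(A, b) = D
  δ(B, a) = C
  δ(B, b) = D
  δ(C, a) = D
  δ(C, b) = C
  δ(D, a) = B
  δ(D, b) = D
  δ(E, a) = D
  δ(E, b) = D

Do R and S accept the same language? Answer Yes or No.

Yes

Exploring the product automaton R × S from the start pair (q0, D), following both machines on each input symbol, reaches 3 state pairs: (q0, D), (q2, B), (q1, C).
R accepts in {q0, q3} and S accepts in {A, D}. In every reachable pair the two components are either both accepting — (q0, D) — or both non-accepting, so no string is accepted by exactly one of the machines: L(R) \ L(S) and L(S) \ L(R) are both empty.
Hence every string is accepted by R iff it is accepted by S, and the two languages coincide.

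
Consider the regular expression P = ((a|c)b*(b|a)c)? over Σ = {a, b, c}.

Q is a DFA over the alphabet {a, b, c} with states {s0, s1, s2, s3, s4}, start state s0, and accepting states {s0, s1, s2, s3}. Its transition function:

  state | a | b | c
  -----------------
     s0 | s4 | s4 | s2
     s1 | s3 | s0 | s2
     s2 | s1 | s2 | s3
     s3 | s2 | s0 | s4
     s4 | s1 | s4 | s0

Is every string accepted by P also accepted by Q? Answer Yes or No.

Yes

Converting the expression P to a DFA (subset construction, then merging equivalent states) gives the minimal DFA with states {p0, p1, p2, p3, p4, p5}, start state p0, accepting states {p0, p5} and transitions p0: a→p1, b→p2, c→p1; p1: a→p3, b→p4, c→p2; p2: a→p2, b→p2, c→p2; p3: a→p2, b→p2, c→p5; p4: a→p3, b→p4, c→p5; p5: a→p2, b→p2, c→p2.
Exploring the product automaton P × Q from the start pair (p0, s0), following both machines on each input symbol, reaches 14 state pairs: (p0, s0), (p1, s4), (p2, s4), (p1, s2), (p3, s1), (p4, s4), (p2, s0), (p2, s1), (p4, s2), (p2, s3), (p5, s2), (p5, s0), (p2, s2), (p5, s3).
P accepts in {p0, p5} and Q accepts in {s0, s1, s2, s3}. The reachable pairs whose P-component is accepting are (p0, s0), (p5, s2), (p5, s0), (p5, s3); in each of them the Q-component is accepting too, so the product for L(P) \ L(Q) (P-component accepting, Q-component rejecting) has no reachable accepting pair and the difference is empty.
Hence every string in L(P) is also in L(Q).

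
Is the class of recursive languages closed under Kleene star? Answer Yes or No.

Yes

For an input w of length n, decide by dynamic programming over positions 0..n whether w factors into blocks from L, calling the decider for L on each of the O(n²) substrings; every call halts, so this decides L*.
So the recursive languages are closed under Kleene star.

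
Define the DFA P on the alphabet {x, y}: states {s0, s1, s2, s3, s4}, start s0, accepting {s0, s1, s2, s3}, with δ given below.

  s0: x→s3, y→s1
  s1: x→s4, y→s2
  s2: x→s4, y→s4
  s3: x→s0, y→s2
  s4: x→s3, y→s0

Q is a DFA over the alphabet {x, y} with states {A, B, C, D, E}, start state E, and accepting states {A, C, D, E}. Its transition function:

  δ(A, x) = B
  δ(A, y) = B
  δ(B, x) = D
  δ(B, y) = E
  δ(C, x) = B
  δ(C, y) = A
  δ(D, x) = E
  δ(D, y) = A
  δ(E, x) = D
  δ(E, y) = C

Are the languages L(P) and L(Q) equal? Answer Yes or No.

Exploring the product automaton P × Q from the start pair (s0, E), following both machines on each input symbol, reaches 5 state pairs: (s0, E), (s3, D), (s1, C), (s2, A), (s4, B).
P accepts in {s0, s1, s2, s3} and Q accepts in {A, C, D, E}. In every reachable pair the two components are either both accepting — (s0, E), (s3, D), (s1, C), (s2, A) — or both non-accepting, so no string is accepted by exactly one of the machines: L(P) \ L(Q) and L(Q) \ L(P) are both empty.
Hence every string is accepted by P iff it is accepted by Q, and the two languages coincide.

Yes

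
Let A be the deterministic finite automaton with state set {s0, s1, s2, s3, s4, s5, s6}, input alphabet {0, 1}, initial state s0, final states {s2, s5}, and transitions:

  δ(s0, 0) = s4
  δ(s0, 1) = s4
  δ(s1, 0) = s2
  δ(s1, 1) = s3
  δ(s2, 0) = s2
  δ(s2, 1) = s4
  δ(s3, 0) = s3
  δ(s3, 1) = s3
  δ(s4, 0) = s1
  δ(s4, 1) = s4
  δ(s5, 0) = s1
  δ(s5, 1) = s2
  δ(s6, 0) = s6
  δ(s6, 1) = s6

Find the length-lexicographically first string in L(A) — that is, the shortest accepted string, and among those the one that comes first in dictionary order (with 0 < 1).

A breadth-first search from s0 reaches an accepting state first via the path s0 → s4 → s1 → s2 on input 000.
No string of length < 3 is accepted (BFS exhausts all shorter strings without reaching an accepting state), and 000 is the lexicographically least accepting string of length 3.

000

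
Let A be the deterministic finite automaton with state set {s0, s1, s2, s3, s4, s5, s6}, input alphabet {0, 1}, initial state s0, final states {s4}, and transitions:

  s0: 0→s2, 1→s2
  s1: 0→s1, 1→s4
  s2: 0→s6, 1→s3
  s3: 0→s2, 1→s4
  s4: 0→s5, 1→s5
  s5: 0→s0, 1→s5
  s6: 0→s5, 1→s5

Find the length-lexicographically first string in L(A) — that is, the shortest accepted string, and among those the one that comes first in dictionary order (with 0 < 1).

011

A breadth-first search from s0 reaches an accepting state first via the path s0 → s2 → s3 → s4 on input 011.
No string of length < 3 is accepted (BFS exhausts all shorter strings without reaching an accepting state), and 011 is the lexicographically least accepting string of length 3.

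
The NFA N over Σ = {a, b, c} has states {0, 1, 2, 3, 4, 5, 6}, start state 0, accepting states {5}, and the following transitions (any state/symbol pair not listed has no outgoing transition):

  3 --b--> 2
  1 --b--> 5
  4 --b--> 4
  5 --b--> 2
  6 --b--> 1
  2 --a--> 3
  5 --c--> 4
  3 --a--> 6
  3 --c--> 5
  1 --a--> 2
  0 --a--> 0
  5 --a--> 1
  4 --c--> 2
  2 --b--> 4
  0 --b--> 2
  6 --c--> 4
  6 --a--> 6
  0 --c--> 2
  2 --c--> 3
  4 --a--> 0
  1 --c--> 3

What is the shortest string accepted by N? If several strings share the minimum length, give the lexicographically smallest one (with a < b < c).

A breadth-first search from 0 reaches an accepting state first via the path 0 → 2 → 3 → 5 on input bac.
No string of length < 3 is accepted (BFS exhausts all shorter strings without reaching an accepting state), and bac is the lexicographically least accepting string of length 3.

bac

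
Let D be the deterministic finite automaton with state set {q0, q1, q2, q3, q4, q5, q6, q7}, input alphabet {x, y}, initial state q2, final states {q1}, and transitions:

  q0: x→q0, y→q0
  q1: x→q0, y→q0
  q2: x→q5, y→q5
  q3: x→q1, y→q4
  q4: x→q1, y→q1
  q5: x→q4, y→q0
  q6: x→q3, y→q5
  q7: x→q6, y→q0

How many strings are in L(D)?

The useful subgraph on states {q1, q2, q4, q5} is acyclic, so L(D) is finite; the longest accepting path visits 4 useful states, giving maximum string length 3.
Counting accepting paths from q2 by length: 4 of length 3. Total 4.

4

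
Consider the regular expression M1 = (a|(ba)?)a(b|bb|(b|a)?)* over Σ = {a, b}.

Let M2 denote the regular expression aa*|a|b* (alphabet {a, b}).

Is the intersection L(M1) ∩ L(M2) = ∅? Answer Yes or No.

No

The string a is accepted by both M1 and M2.
Hence L(M1) ∩ L(M2) ≠ ∅.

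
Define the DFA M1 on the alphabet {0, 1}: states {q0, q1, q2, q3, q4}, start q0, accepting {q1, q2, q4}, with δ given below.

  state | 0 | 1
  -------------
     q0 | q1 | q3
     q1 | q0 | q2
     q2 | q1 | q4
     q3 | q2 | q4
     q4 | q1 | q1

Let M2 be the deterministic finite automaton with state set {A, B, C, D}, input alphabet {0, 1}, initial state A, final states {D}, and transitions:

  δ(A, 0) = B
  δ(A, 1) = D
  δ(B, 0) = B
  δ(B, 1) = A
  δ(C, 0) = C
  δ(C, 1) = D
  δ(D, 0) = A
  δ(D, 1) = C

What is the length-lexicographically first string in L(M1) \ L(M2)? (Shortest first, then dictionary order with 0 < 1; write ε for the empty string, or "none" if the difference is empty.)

0

The string 0 is accepted by M1 but not by M2.
No shorter string lies in the difference, and 0 is the lexicographically first length-1 string in L(M1) \ L(M2).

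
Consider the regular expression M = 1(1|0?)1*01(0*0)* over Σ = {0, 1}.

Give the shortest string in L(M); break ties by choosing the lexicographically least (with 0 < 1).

101

By inspection of the expression, no string of length less than 3 matches, and 101 is the lexicographically first match of length 3.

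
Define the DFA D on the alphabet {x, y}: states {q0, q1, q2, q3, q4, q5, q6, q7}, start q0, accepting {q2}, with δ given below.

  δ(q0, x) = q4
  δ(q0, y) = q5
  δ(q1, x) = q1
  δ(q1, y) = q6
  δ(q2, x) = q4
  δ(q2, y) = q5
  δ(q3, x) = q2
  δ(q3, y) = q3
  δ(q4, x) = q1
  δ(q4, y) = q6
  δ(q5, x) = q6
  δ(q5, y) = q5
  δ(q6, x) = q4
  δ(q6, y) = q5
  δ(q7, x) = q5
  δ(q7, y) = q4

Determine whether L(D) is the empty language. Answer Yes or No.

Yes

The states reachable from the start state are {q0, q1, q4, q5, q6}.
None of the accepting states {q2} is reachable, so no string is accepted and L(D) = ∅.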